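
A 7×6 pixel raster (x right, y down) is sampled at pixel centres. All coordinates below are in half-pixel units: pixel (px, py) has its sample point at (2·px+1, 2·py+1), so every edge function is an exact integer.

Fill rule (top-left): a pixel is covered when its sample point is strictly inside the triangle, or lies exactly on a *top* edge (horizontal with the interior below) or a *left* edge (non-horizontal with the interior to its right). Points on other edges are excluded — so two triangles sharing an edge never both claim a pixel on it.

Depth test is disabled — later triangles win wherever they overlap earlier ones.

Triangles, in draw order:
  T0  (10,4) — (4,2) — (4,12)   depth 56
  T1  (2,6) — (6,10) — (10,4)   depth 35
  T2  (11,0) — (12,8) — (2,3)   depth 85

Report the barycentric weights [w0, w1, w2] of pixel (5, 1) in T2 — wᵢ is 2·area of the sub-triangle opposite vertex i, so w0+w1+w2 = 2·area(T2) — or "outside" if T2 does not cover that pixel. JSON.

T0:
  2·area = 60  (B↔C swapped to make it positive)
  edge (10, 4)→(4, 12): d=(-6,8) right/bottom  bias=-1
  edge (4, 12)→(4, 2): d=(0,-10) top-left  bias=+0
  edge (4, 2)→(10, 4): d=(6,2) right/bottom  bias=-1
    (0,0)@(1, 1): e=[90,-30,0] → ·  [on edge]
    (2,1)@(5, 3): e=[46,10,4] → █
    (3,1)@(7, 3): e=[30,30,0] → ·  [on edge]
    (2,2)@(5, 5): e=[34,10,16] → █
    (3,2)@(7, 5): e=[18,30,12] → █
    (4,2)@(9, 5): e=[2,50,8] → █
    (5,2)@(11, 5): e=[-14,70,4] → ·
    (6,2)@(13, 5): e=[-30,90,0] → ·  [on edge]
    (2,3)@(5, 7): e=[22,10,28] → █
    (4,3)@(9, 7): e=[-10,50,20] → ·
    (2,4)@(5, 9): e=[10,10,40] → █
    (3,4)@(7, 9): e=[-6,30,36] → ·
  covered (7 px):
    · · · · · · ·
    · · █ · · · ·
    · · █ █ █ · ·
    · · █ █ · · ·
    · · █ · · · ·
    · · · · · · ·
T1:
  2·area = 40  (B↔C swapped to make it positive)
  edge (2, 6)→(10, 4): d=(8,-2) top-left  bias=+0
  edge (10, 4)→(6, 10): d=(-4,6) right/bottom  bias=-1
  edge (6, 10)→(2, 6): d=(-4,-4) top-left  bias=+0
    (0,2)@(1, 5): e=[-10,50,0] → ·  [on edge]
    (3,2)@(7, 5): e=[2,14,24] → █
    (4,2)@(9, 5): e=[6,2,32] → █
    (5,2)@(11, 5): e=[10,-10,40] → ·
    (1,3)@(3, 7): e=[10,30,0] → █  [on edge]
    (2,3)@(5, 7): e=[14,18,8] → █
    (4,3)@(9, 7): e=[22,-6,24] → ·
    (1,4)@(3, 9): e=[26,22,-8] → ·
    (2,4)@(5, 9): e=[30,10,0] → █  [on edge]
    (3,4)@(7, 9): e=[34,-2,8] → ·
    (2,5)@(5, 11): e=[46,2,-8] → ·
    (3,5)@(7, 11): e=[50,-10,0] → ·  [on edge]
  covered (6 px):
    · · · · · · ·
    · · · · · · ·
    · · · █ █ · ·
    · █ █ █ · · ·
    · · █ · · · ·
    · · · · · · ·
T2:
  2·area = 75
  edge (11, 0)→(12, 8): d=(1,8) right/bottom  bias=-1
  edge (12, 8)→(2, 3): d=(-10,-5) top-left  bias=+0
  edge (2, 3)→(11, 0): d=(9,-3) top-left  bias=+0
    (4,0)@(9, 1): e=[17,55,3] → █
    (5,0)@(11, 1): e=[1,65,9] → █
    (6,0)@(13, 1): e=[-15,75,15] → ·
    (1,1)@(3, 3): e=[67,5,3] → █
    (2,1)@(5, 3): e=[51,15,9] → █
    (3,1)@(7, 3): e=[35,25,15] → █
    (6,1)@(13, 3): e=[-13,55,33] → ·
    (1,2)@(3, 5): e=[69,-15,21] → ·
    (2,2)@(5, 5): e=[53,-5,27] → ·
    (3,2)@(7, 5): e=[37,5,33] → █
    (6,2)@(13, 5): e=[-11,35,51] → ·
    (3,3)@(7, 7): e=[39,-15,51] → ·
  covered (11 px):
    · · · · █ █ ·
    · █ █ █ █ █ ·
    · · · █ █ █ ·
    · · · · · █ ·
    · · · · · · ·
    · · · · · · ·

Answer: [45,27,3]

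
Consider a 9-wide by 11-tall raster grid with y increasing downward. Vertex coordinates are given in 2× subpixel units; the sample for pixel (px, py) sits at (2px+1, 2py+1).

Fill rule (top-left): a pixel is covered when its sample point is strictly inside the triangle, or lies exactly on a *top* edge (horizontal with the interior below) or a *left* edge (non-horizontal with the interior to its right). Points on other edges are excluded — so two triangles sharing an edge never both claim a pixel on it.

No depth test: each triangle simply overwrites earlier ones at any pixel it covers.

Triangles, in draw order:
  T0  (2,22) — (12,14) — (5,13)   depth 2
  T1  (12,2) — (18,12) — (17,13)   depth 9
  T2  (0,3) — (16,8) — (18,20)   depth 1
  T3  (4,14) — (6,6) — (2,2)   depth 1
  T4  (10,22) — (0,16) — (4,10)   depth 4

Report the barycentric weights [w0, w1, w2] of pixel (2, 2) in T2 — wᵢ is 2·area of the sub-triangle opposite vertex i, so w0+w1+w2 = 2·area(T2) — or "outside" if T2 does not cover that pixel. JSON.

T0:
  2·area = 66  (B↔C swapped to make it positive)
  edge (2, 22)→(5, 13): d=(3,-9) top-left  bias=+0
  edge (5, 13)→(12, 14): d=(7,1) right/bottom  bias=-1
  edge (12, 14)→(2, 22): d=(-10,8) right/bottom  bias=-1
    (4,0)@(9, 1): e=[0,-88,154] → ·  [on edge]
    (3,3)@(7, 7): e=[0,-44,110] → ·  [on edge]
    (2,6)@(5, 13): e=[0,0,66] → ·  [on edge]
    (2,7)@(5, 15): e=[6,14,46] → #
    (3,7)@(7, 15): e=[24,12,30] → #
    (4,7)@(9, 15): e=[42,10,14] → #
    (5,7)@(11, 15): e=[60,8,-2] → ·
    (2,8)@(5, 17): e=[12,28,26] → #
    (4,8)@(9, 17): e=[48,24,-6] → ·
    (1,9)@(3, 19): e=[0,44,22] → #  [on edge]
    (3,9)@(7, 19): e=[36,40,-10] → ·
    (1,10)@(3, 21): e=[6,58,2] → #
  covered (8 px):
    · · · · · · · · ·
    · · · · · · · · ·
    · · · · · · · · ·
    · · · · · · · · ·
    · · · · · · · · ·
    · · · · · · · · ·
    · · · · · · · · ·
    · · # # # · · · ·
    · · # # · · · · ·
    · # # · · · · · ·
    · # · · · · · · ·
T1:
  2·area = 16
  edge (12, 2)→(18, 12): d=(6,10) right/bottom  bias=-1
  edge (18, 12)→(17, 13): d=(-1,1) right/bottom  bias=-1
  edge (17, 13)→(12, 2): d=(-5,-11) top-left  bias=+0
    (7,3)@(15, 7): e=[0,8,8] → ·  [on edge]
    (8,5)@(17, 11): e=[4,2,10] → #
    (8,6)@(17, 13): e=[16,0,0] → ·  [on edge]
    (7,7)@(15, 15): e=[48,0,-32] → ·  [on edge]
    (6,8)@(13, 17): e=[80,0,-64] → ·  [on edge]
    (5,9)@(11, 19): e=[112,0,-96] → ·  [on edge]
    (4,10)@(9, 21): e=[144,0,-128] → ·  [on edge]
  covered (1 px):
    · · · · · · · · ·
    · · · · · · · · ·
    · · · · · · · · ·
    · · · · · · · · ·
    · · · · · · · · ·
    · · · · · · · · #
    · · · · · · · · ·
    · · · · · · · · ·
    · · · · · · · · ·
    · · · · · · · · ·
    · · · · · · · · ·
T2:
  2·area = 182
  edge (0, 3)→(16, 8): d=(16,5) right/bottom  bias=-1
  edge (16, 8)→(18, 20): d=(2,12) right/bottom  bias=-1
  edge (18, 20)→(0, 3): d=(-18,-17) top-left  bias=+0
    (1,2)@(3, 5): e=[17,150,15] → #
    (2,2)@(5, 5): e=[7,126,49] → #
    (3,2)@(7, 5): e=[-3,102,83] → ·
    (1,3)@(3, 7): e=[49,154,-21] → ·
    (2,3)@(5, 7): e=[39,130,13] → #
    (3,3)@(7, 7): e=[29,106,47] → #
    (4,3)@(9, 7): e=[19,82,81] → #
    (5,3)@(11, 7): e=[9,58,115] → #
    (6,3)@(13, 7): e=[-1,34,149] → ·
    (2,4)@(5, 9): e=[71,134,-23] → ·
    (3,4)@(7, 9): e=[61,110,11] → #
    (6,4)@(13, 9): e=[31,38,113] → #
  covered (24 px):
    · · · · · · · · ·
    · · · · · · · · ·
    · # # · · · · · ·
    · · # # # # · · ·
    · · · # # # # # ·
    · · · · # # # # ·
    · · · · · # # # ·
    · · · · · · # # #
    · · · · · · · # #
    · · · · · · · · #
    · · · · · · · · ·
T3:
  2·area = 40  (B↔C swapped to make it positive)
  edge (4, 14)→(2, 2): d=(-2,-12) top-left  bias=+0
  edge (2, 2)→(6, 6): d=(4,4) right/bottom  bias=-1
  edge (6, 6)→(4, 14): d=(-2,8) right/bottom  bias=-1
    (0,0)@(1, 1): e=[-10,0,50] → ·  [on edge]
    (1,1)@(3, 3): e=[10,0,30] → ·  [on edge]
    (1,2)@(3, 5): e=[6,8,26] → #
    (2,2)@(5, 5): e=[30,0,10] → ·  [on edge]
    (1,3)@(3, 7): e=[2,16,22] → #
    (2,3)@(5, 7): e=[26,8,6] → #
    (3,3)@(7, 7): e=[50,0,-10] → ·  [on edge]
    (1,4)@(3, 9): e=[-2,24,18] → ·
    (2,4)@(5, 9): e=[22,16,2] → #
    (3,4)@(7, 9): e=[46,8,-14] → ·
    (4,4)@(9, 9): e=[70,0,-30] → ·  [on edge]
    (2,5)@(5, 11): e=[18,24,-2] → ·
    (5,5)@(11, 11): e=[90,0,-50] → ·  [on edge]
    (6,6)@(13, 13): e=[110,0,-70] → ·  [on edge]
    (7,7)@(15, 15): e=[130,0,-90] → ·  [on edge]
    (8,8)@(17, 17): e=[150,0,-110] → ·  [on edge]
  covered (4 px):
    · · · · · · · · ·
    · · · · · · · · ·
    · # · · · · · · ·
    · # # · · · · · ·
    · · # · · · · · ·
    · · · · · · · · ·
    · · · · · · · · ·
    · · · · · · · · ·
    · · · · · · · · ·
    · · · · · · · · ·
    · · · · · · · · ·
T4:
  2·area = 84
  edge (10, 22)→(0, 16): d=(-10,-6) top-left  bias=+0
  edge (0, 16)→(4, 10): d=(4,-6) top-left  bias=+0
  edge (4, 10)→(10, 22): d=(6,12) right/bottom  bias=-1
    (1,6)@(3, 13): e=[48,6,30] → #
    (2,6)@(5, 13): e=[60,18,6] → #
    (3,6)@(7, 13): e=[72,30,-18] → ·
    (0,7)@(1, 15): e=[16,2,66] → #
    (3,7)@(7, 15): e=[52,38,-6] → ·
    (0,8)@(1, 17): e=[-4,10,78] → ·
    (1,8)@(3, 17): e=[8,22,54] → #
    (3,8)@(7, 17): e=[32,46,6] → #
    (4,8)@(9, 17): e=[44,58,-18] → ·
    (1,9)@(3, 19): e=[-12,30,66] → ·
    (2,9)@(5, 19): e=[0,42,42] → #  [on edge]
    (4,9)@(9, 19): e=[24,66,-6] → ·
  covered (11 px):
    · · · · · · · · ·
    · · · · · · · · ·
    · · · · · · · · ·
    · · · · · · · · ·
    · · · · · · · · ·
    · · · · · · · · ·
    · # # · · · · · ·
    # # # · · · · · ·
    · # # # · · · · ·
    · · # # · · · · ·
    · · · · # · · · ·

Final: [126,49,7]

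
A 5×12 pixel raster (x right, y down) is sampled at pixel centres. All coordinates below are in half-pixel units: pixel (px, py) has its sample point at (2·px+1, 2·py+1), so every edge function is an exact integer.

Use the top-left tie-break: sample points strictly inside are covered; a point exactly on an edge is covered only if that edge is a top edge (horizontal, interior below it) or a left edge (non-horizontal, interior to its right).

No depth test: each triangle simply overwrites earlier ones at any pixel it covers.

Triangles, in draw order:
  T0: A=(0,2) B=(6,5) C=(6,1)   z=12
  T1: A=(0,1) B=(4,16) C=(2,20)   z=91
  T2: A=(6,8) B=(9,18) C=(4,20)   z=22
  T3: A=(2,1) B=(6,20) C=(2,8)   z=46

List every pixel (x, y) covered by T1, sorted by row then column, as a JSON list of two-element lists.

T0:
  2·area = 24  (B↔C swapped to make it positive)
  edge (0, 2)→(6, 1): d=(6,-1) top-left  bias=+0
  edge (6, 1)→(6, 5): d=(0,4) right/bottom  bias=-1
  edge (6, 5)→(0, 2): d=(-6,-3) top-left  bias=+0
    (1,1)@(3, 3): e=[9,12,3] → #
    (2,1)@(5, 3): e=[11,4,9] → #
    (3,1)@(7, 3): e=[13,-4,15] → ·
    (1,2)@(3, 5): e=[21,12,-9] → ·
    (2,2)@(5, 5): e=[23,4,-3] → ·
  covered (2 px):
    · · · · ·
    · # # · ·
    · · · · ·
    · · · · ·
    · · · · ·
    · · · · ·
    · · · · ·
    · · · · ·
    · · · · ·
    · · · · ·
    · · · · ·
    · · · · ·
T1:
  2·area = 46
  edge (0, 1)→(4, 16): d=(4,15) right/bottom  bias=-1
  edge (4, 16)→(2, 20): d=(-2,4) right/bottom  bias=-1
  edge (2, 20)→(0, 1): d=(-2,-19) top-left  bias=+0
    (0,2)@(1, 5): e=[1,34,11] → #
    (1,2)@(3, 5): e=[-29,26,49] → ·
    (0,3)@(1, 7): e=[9,30,7] → #
    (1,3)@(3, 7): e=[-21,22,45] → ·
    (0,4)@(1, 9): e=[17,26,3] → #
    (1,4)@(3, 9): e=[-13,18,41] → ·
    (0,5)@(1, 11): e=[25,22,-1] → ·
    (1,6)@(3, 13): e=[3,10,33] → #
    (2,6)@(5, 13): e=[-27,2,71] → ·
    (1,7)@(3, 15): e=[11,6,29] → #
    (2,7)@(5, 15): e=[-19,-2,67] → ·
    (1,8)@(3, 17): e=[19,2,25] → #
  covered (6 px):
    · · · · ·
    · · · · ·
    # · · · ·
    # · · · ·
    # · · · ·
    · · · · ·
    · # · · ·
    · # · · ·
    · # · · ·
    · · · · ·
    · · · · ·
    · · · · ·
T2:
  2·area = 56
  edge (6, 8)→(9, 18): d=(3,10) right/bottom  bias=-1
  edge (9, 18)→(4, 20): d=(-5,2) right/bottom  bias=-1
  edge (4, 20)→(6, 8): d=(2,-12) top-left  bias=+0
    (3,6)@(7, 13): e=[5,29,22] → #
    (4,6)@(9, 13): e=[-15,25,46] → ·
    (2,7)@(5, 15): e=[31,23,2] → #
    (4,7)@(9, 15): e=[-9,15,50] → ·
    (2,8)@(5, 17): e=[37,13,6] → #
    (4,8)@(9, 17): e=[-3,5,54] → ·
    (2,9)@(5, 19): e=[43,3,10] → #
    (3,9)@(7, 19): e=[23,-1,34] → ·
    (2,10)@(5, 21): e=[49,-7,14] → ·
  covered (6 px):
    · · · · ·
    · · · · ·
    · · · · ·
    · · · · ·
    · · · · ·
    · · · · ·
    · · · # ·
    · · # # ·
    · · # # ·
    · · # · ·
    · · · · ·
    · · · · ·
T3:
  2·area = 28
  edge (2, 1)→(6, 20): d=(4,19) right/bottom  bias=-1
  edge (6, 20)→(2, 8): d=(-4,-12) top-left  bias=+0
  edge (2, 8)→(2, 1): d=(0,-7) top-left  bias=+0
    (0,2)@(1, 5): e=[35,0,-7] → ·  [on edge]
    (1,3)@(3, 7): e=[5,16,7] → #
    (2,3)@(5, 7): e=[-33,40,21] → ·
    (1,4)@(3, 9): e=[13,8,7] → #
    (2,4)@(5, 9): e=[-25,32,21] → ·
    (1,5)@(3, 11): e=[21,0,7] → #  [on edge]
    (2,5)@(5, 11): e=[-17,24,21] → ·
    (1,6)@(3, 13): e=[29,-8,7] → ·
    (2,8)@(5, 17): e=[7,0,21] → #  [on edge]
    (3,8)@(7, 17): e=[-31,24,35] → ·
    (2,9)@(5, 19): e=[15,-8,21] → ·
    (3,11)@(7, 23): e=[-7,0,35] → ·  [on edge]
  covered (4 px):
    · · · · ·
    · · · · ·
    · · · · ·
    · # · · ·
    · # · · ·
    · # · · ·
    · · · · ·
    · · · · ·
    · · # · ·
    · · · · ·
    · · · · ·
    · · · · ·

Final: [[0,2],[0,3],[0,4],[1,6],[1,7],[1,8]]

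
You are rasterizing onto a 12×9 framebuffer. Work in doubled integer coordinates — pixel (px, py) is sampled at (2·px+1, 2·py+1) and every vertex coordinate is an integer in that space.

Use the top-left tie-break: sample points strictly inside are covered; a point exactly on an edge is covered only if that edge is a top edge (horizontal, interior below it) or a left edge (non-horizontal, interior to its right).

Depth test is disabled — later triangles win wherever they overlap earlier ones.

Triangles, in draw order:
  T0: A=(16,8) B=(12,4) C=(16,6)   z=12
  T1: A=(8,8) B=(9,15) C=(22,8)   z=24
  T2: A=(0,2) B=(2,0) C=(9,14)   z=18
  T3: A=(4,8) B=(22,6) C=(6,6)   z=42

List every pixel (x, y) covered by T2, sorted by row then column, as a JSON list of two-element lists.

T0:
  2·area = 8
  edge (16, 8)→(12, 4): d=(-4,-4) top-left  bias=+0
  edge (12, 4)→(16, 6): d=(4,2) right/bottom  bias=-1
  edge (16, 6)→(16, 8): d=(0,2) right/bottom  bias=-1
    (4,0)@(9, 1): e=[0,-6,14] → .  [on edge]
    (5,1)@(11, 3): e=[0,-2,10] → .  [on edge]
    (6,2)@(13, 5): e=[0,2,6] → X  [on edge]
    (7,2)@(15, 5): e=[8,-2,2] → .
    (6,3)@(13, 7): e=[-8,10,6] → .
    (7,3)@(15, 7): e=[0,6,2] → X  [on edge]
    (8,3)@(17, 7): e=[8,2,-2] → .
    (7,4)@(15, 9): e=[-8,14,2] → .
    (8,4)@(17, 9): e=[0,10,-2] → .  [on edge]
    (9,5)@(19, 11): e=[0,14,-6] → .  [on edge]
    (10,6)@(21, 13): e=[0,18,-10] → .  [on edge]
    (11,7)@(23, 15): e=[0,22,-14] → .  [on edge]
  covered (2 px):
    . . . . . . . . . . . .
    . . . . . . . . . . . .
    . . . . . . X . . . . .
    . . . . . . . X . . . .
    . . . . . . . . . . . .
    . . . . . . . . . . . .
    . . . . . . . . . . . .
    . . . . . . . . . . . .
    . . . . . . . . . . . .
T1:
  2·area = 98  (B↔C swapped to make it positive)
  edge (8, 8)→(22, 8): d=(14,0) top-left  bias=+0
  edge (22, 8)→(9, 15): d=(-13,7) right/bottom  bias=-1
  edge (9, 15)→(8, 8): d=(-1,-7) top-left  bias=+0
    (3,0)@(7, 1): e=[-98,196,0] → .  [on edge]
    (4,4)@(9, 9): e=[14,78,6] → X
    (5,4)@(11, 9): e=[14,64,20] → X
    (6,4)@(13, 9): e=[14,50,34] → X
    (7,4)@(15, 9): e=[14,36,48] → X
    (8,4)@(17, 9): e=[14,22,62] → X
    (9,4)@(19, 9): e=[14,8,76] → X
    (10,4)@(21, 9): e=[14,-6,90] → .
    (4,5)@(9, 11): e=[42,52,4] → X
    (8,5)@(17, 11): e=[42,-4,60] → .
    (9,5)@(19, 11): e=[42,-18,74] → .
    (4,6)@(9, 13): e=[70,26,2] → X
    (4,7)@(9, 15): e=[98,0,0] → .  [on edge]
  covered (12 px):
    . . . . . . . . . . . .
    . . . . . . . . . . . .
    . . . . . . . . . . . .
    . . . . . . . . . . . .
    . . . . X X X X X X . .
    . . . . X X X X . . . .
    . . . . X X . . . . . .
    . . . . . . . . . . . .
    . . . . . . . . . . . .
T2:
  2·area = 42
  edge (0, 2)→(2, 0): d=(2,-2) top-left  bias=+0
  edge (2, 0)→(9, 14): d=(7,14) right/bottom  bias=-1
  edge (9, 14)→(0, 2): d=(-9,-12) top-left  bias=+0
    (0,0)@(1, 1): e=[0,21,21] → X  [on edge]
    (1,0)@(3, 1): e=[4,-7,45] → .
    (0,1)@(1, 3): e=[4,35,3] → X
    (1,1)@(3, 3): e=[8,7,27] → X
    (2,1)@(5, 3): e=[12,-21,51] → .
    (0,2)@(1, 5): e=[8,49,-15] → .
    (1,2)@(3, 5): e=[12,21,9] → X
    (2,2)@(5, 5): e=[16,-7,33] → .
    (1,3)@(3, 7): e=[16,35,-9] → .
    (2,3)@(5, 7): e=[20,7,15] → X
    (3,3)@(7, 7): e=[24,-21,39] → .
    (2,4)@(5, 9): e=[24,21,-3] → .
  covered (6 px):
    X . . . . . . . . . . .
    X X . . . . . . . . . .
    . X . . . . . . . . . .
    . . X . . . . . . . . .
    . . . . . . . . . . . .
    . . . X . . . . . . . .
    . . . . . . . . . . . .
    . . . . . . . . . . . .
    . . . . . . . . . . . .
T3:
  2·area = 32  (B↔C swapped to make it positive)
  edge (4, 8)→(6, 6): d=(2,-2) top-left  bias=+0
  edge (6, 6)→(22, 6): d=(16,0) top-left  bias=+0
  edge (22, 6)→(4, 8): d=(-18,2) right/bottom  bias=-1
    (5,0)@(11, 1): e=[0,-80,112] → .  [on edge]
    (4,1)@(9, 3): e=[0,-48,80] → .  [on edge]
    (3,2)@(7, 5): e=[0,-16,48] → .  [on edge]
    (2,3)@(5, 7): e=[0,16,16] → X  [on edge]
    (3,3)@(7, 7): e=[4,16,12] → X
    (4,3)@(9, 7): e=[8,16,8] → X
    (5,3)@(11, 7): e=[12,16,4] → X
    (6,3)@(13, 7): e=[16,16,0] → .  [on edge]
    (1,4)@(3, 9): e=[0,48,-16] → .  [on edge]
    (2,4)@(5, 9): e=[4,48,-20] → .
    (3,4)@(7, 9): e=[8,48,-24] → .
    (4,4)@(9, 9): e=[12,48,-28] → .
    (0,5)@(1, 11): e=[0,80,-48] → .  [on edge]
  covered (4 px):
    . . . . . . . . . . . .
    . . . . . . . . . . . .
    . . . . . . . . . . . .
    . . X X X X . . . . . .
    . . . . . . . . . . . .
    . . . . . . . . . . . .
    . . . . . . . . . . . .
    . . . . . . . . . . . .
    . . . . . . . . . . . .

Result: [[0,0],[0,1],[1,1],[1,2],[2,3],[3,5]]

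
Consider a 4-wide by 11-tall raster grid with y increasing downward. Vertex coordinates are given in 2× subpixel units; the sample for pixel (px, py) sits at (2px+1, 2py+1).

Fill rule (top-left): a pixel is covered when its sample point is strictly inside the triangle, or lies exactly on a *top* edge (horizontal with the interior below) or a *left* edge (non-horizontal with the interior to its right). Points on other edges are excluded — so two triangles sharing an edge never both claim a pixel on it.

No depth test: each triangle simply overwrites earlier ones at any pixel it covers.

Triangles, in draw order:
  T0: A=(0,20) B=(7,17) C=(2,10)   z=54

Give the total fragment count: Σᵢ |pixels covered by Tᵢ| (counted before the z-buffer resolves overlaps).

T0:
  2·area = 64  (B↔C swapped to make it positive)
  edge (0, 20)→(2, 10): d=(2,-10) top-left  bias=+0
  edge (2, 10)→(7, 17): d=(5,7) right/bottom  bias=-1
  edge (7, 17)→(0, 20): d=(-7,3) right/bottom  bias=-1
    (1,2)@(3, 5): e=[0,-32,96] → ·  [on edge]
    (1,6)@(3, 13): e=[16,8,40] → #
    (2,6)@(5, 13): e=[36,-6,34] → ·
    (0,7)@(1, 15): e=[0,32,32] → #  [on edge]
    (2,7)@(5, 15): e=[40,4,20] → #
    (3,7)@(7, 15): e=[60,-10,14] → ·
    (0,8)@(1, 17): e=[4,42,18] → #
    (3,8)@(7, 17): e=[64,0,0] → ·  [on edge]
    (0,9)@(1, 19): e=[8,52,4] → #
    (1,9)@(3, 19): e=[28,38,-2] → ·
    (2,9)@(5, 19): e=[48,24,-8] → ·
    (0,10)@(1, 21): e=[12,62,-10] → ·
  covered (8 px):
    · · · ·
    · · · ·
    · · · ·
    · · · ·
    · · · ·
    · · · ·
    · # · ·
    # # # ·
    # # # ·
    # · · ·
    · · · ·

Result: 8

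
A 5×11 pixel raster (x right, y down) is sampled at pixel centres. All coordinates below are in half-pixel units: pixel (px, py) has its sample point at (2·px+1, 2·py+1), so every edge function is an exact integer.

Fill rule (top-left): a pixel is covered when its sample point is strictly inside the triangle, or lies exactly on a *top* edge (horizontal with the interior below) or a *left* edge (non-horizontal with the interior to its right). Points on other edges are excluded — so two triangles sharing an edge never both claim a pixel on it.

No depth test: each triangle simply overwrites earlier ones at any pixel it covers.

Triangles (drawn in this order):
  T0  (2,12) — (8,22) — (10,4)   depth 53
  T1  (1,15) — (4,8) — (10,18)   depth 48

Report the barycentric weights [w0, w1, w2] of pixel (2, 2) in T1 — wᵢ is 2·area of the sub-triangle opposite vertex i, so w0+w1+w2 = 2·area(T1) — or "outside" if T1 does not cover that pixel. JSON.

T0:
  2·area = 128  (B↔C swapped to make it positive)
  edge (2, 12)→(10, 4): d=(8,-8) top-left  bias=+0
  edge (10, 4)→(8, 22): d=(-2,18) right/bottom  bias=-1
  edge (8, 22)→(2, 12): d=(-6,-10) top-left  bias=+0
    (4,2)@(9, 5): e=[0,16,112] → #  [on edge]
    (3,3)@(7, 7): e=[0,48,80] → #  [on edge]
    (2,4)@(5, 9): e=[0,80,48] → #  [on edge]
    (1,5)@(3, 11): e=[0,112,16] → #  [on edge]
    (0,6)@(1, 13): e=[0,144,-16] → ·  [on edge]
    (1,6)@(3, 13): e=[16,108,4] → #
    (4,6)@(9, 13): e=[64,0,64] → ·  [on edge]
    (1,7)@(3, 15): e=[32,104,-8] → ·
    (2,7)@(5, 15): e=[48,68,12] → #
    (4,7)@(9, 15): e=[80,-4,52] → ·
    (2,8)@(5, 17): e=[64,64,0] → #  [on edge]
    (4,8)@(9, 17): e=[96,-8,40] → ·
  covered (18 px):
    · · · · ·
    · · · · ·
    · · · · #
    · · · # #
    · · # # #
    · # # # #
    · # # # ·
    · · # # ·
    · · # # ·
    · · · # ·
    · · · · ·
T1:
  2·area = 72
  edge (1, 15)→(4, 8): d=(3,-7) top-left  bias=+0
  edge (4, 8)→(10, 18): d=(6,10) right/bottom  bias=-1
  edge (10, 18)→(1, 15): d=(-9,-3) top-left  bias=+0
    (3,0)@(7, 1): e=[0,-72,144] → ·  [on edge]
    (0,1)@(1, 3): e=[-36,0,108] → ·  [on edge]
    (1,5)@(3, 11): e=[2,28,42] → #
    (2,5)@(5, 11): e=[16,8,48] → #
    (3,5)@(7, 11): e=[30,-12,54] → ·
    (1,6)@(3, 13): e=[8,40,24] → #
    (3,6)@(7, 13): e=[36,0,36] → ·  [on edge]
    (0,7)@(1, 15): e=[0,72,0] → #  [on edge]
    (3,7)@(7, 15): e=[42,12,18] → #
    (4,7)@(9, 15): e=[56,-8,24] → ·
    (0,8)@(1, 17): e=[6,84,-18] → ·
    (1,8)@(3, 17): e=[20,64,-12] → ·
    (3,8)@(7, 17): e=[48,24,0] → #  [on edge]
  covered (10 px):
    · · · · ·
    · · · · ·
    · · · · ·
    · · · · ·
    · · · · ·
    · # # · ·
    · # # · ·
    # # # # ·
    · · · # #
    · · · · ·
    · · · · ·

Result: "outside"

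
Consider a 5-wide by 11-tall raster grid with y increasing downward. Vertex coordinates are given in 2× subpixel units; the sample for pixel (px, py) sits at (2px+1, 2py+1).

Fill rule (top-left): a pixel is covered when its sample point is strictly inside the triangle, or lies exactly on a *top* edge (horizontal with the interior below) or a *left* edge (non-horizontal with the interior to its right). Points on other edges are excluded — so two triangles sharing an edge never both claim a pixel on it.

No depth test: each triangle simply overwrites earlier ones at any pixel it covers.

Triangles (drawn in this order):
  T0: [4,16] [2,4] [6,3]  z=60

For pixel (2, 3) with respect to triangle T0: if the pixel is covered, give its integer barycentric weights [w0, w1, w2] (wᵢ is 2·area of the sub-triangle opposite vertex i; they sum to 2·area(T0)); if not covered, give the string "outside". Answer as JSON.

T0:
  2·area = 50
  edge (4, 16)→(2, 4): d=(-2,-12) top-left  bias=+0
  edge (2, 4)→(6, 3): d=(4,-1) top-left  bias=+0
  edge (6, 3)→(4, 16): d=(-2,13) right/bottom  bias=-1
    (1,2)@(3, 5): e=[10,5,35] → X
    (2,2)@(5, 5): e=[34,7,9] → X
    (3,2)@(7, 5): e=[58,9,-17] → .
    (1,3)@(3, 7): e=[6,13,31] → X
    (3,3)@(7, 7): e=[54,17,-21] → .
    (1,4)@(3, 9): e=[2,21,27] → X
    (3,4)@(7, 9): e=[50,25,-25] → .
    (1,5)@(3, 11): e=[-2,29,23] → .
    (2,5)@(5, 11): e=[22,31,-3] → .
  covered (6 px):
    . . . . .
    . . . . .
    . X X . .
    . X X . .
    . X X . .
    . . . . .
    . . . . .
    . . . . .
    . . . . .
    . . . . .
    . . . . .

Final: [15,5,30]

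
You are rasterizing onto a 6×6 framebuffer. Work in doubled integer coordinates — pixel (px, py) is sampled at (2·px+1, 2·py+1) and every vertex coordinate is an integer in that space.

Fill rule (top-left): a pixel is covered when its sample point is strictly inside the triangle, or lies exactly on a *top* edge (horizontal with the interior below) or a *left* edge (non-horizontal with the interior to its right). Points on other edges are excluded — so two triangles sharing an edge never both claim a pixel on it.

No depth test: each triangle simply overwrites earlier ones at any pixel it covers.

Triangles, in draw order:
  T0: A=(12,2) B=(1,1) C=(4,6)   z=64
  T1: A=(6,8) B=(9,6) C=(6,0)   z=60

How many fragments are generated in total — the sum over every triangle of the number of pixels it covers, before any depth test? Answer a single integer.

T0:
  2·area = 52  (B↔C swapped to make it positive)
  edge (12, 2)→(4, 6): d=(-8,4) right/bottom  bias=-1
  edge (4, 6)→(1, 1): d=(-3,-5) top-left  bias=+0
  edge (1, 1)→(12, 2): d=(11,1) right/bottom  bias=-1
    (0,0)@(1, 1): e=[52,0,0] → .  [on edge]
    (1,1)@(3, 3): e=[28,4,20] → X
    (2,1)@(5, 3): e=[20,14,18] → X
    (3,1)@(7, 3): e=[12,24,16] → X
    (4,1)@(9, 3): e=[4,34,14] → X
    (5,1)@(11, 3): e=[-4,44,12] → .
    (1,2)@(3, 5): e=[12,-2,42] → .
    (2,2)@(5, 5): e=[4,8,40] → X
    (3,2)@(7, 5): e=[-4,18,38] → .
    (4,2)@(9, 5): e=[-12,28,36] → .
    (2,3)@(5, 7): e=[-12,2,62] → .
    (3,5)@(7, 11): e=[-52,0,104] → .  [on edge]
  covered (5 px):
    . . . . . .
    . X X X X .
    . . X . . .
    . . . . . .
    . . . . . .
    . . . . . .
T1:
  2·area = 24  (B↔C swapped to make it positive)
  edge (6, 8)→(6, 0): d=(0,-8) top-left  bias=+0
  edge (6, 0)→(9, 6): d=(3,6) right/bottom  bias=-1
  edge (9, 6)→(6, 8): d=(-3,2) right/bottom  bias=-1
    (3,1)@(7, 3): e=[8,3,13] → X
    (4,1)@(9, 3): e=[24,-9,9] → .
    (3,2)@(7, 5): e=[8,9,7] → X
    (4,2)@(9, 5): e=[24,-3,3] → .
    (3,3)@(7, 7): e=[8,15,1] → X
    (4,3)@(9, 7): e=[24,3,-3] → .
    (3,4)@(7, 9): e=[8,21,-5] → .
  covered (3 px):
    . . . . . .
    . . . X . .
    . . . X . .
    . . . X . .
    . . . . . .
    . . . . . .

Answer: 8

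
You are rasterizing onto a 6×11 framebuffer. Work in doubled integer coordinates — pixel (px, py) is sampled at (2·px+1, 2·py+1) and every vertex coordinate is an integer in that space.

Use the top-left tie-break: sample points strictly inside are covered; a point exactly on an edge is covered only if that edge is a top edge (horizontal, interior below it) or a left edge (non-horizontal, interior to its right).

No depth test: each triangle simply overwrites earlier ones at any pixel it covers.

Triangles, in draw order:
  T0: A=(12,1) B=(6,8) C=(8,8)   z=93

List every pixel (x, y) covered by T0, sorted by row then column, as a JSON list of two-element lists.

T0:
  2·area = 14  (B↔C swapped to make it positive)
  edge (12, 1)→(8, 8): d=(-4,7) right/bottom  bias=-1
  edge (8, 8)→(6, 8): d=(-2,0) right/bottom  bias=-1
  edge (6, 8)→(12, 1): d=(6,-7) top-left  bias=+0
    (4,2)@(9, 5): e=[5,6,3] → #
    (5,2)@(11, 5): e=[-9,6,17] → ·
    (3,3)@(7, 7): e=[11,2,1] → #
    (4,3)@(9, 7): e=[-3,2,15] → ·
    (3,4)@(7, 9): e=[3,-2,13] → ·
  covered (2 px):
    · · · · · ·
    · · · · · ·
    · · · · # ·
    · · · # · ·
    · · · · · ·
    · · · · · ·
    · · · · · ·
    · · · · · ·
    · · · · · ·
    · · · · · ·
    · · · · · ·

Final: [[4,2],[3,3]]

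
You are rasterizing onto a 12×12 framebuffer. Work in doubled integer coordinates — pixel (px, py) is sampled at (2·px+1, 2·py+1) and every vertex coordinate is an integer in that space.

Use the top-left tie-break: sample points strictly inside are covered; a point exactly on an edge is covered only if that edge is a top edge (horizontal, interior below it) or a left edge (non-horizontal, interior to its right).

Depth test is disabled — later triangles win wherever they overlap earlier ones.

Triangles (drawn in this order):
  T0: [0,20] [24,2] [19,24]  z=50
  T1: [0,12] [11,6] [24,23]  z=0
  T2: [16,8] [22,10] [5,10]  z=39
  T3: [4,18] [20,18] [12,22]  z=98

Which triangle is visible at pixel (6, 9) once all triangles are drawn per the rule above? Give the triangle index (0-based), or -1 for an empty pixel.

T0:
  2·area = 438
  edge (0, 20)→(24, 2): d=(24,-18) top-left  bias=+0
  edge (24, 2)→(19, 24): d=(-5,22) right/bottom  bias=-1
  edge (19, 24)→(0, 20): d=(-19,-4) top-left  bias=+0
    (11,1)@(23, 3): e=[6,17,415] → █
    (10,2)@(21, 5): e=[18,51,369] → █
    (9,3)@(19, 7): e=[30,85,323] → █
    (11,3)@(23, 7): e=[102,-3,339] → ·
    (7,4)@(15, 9): e=[6,163,269] → █
    (8,4)@(17, 9): e=[42,119,277] → █
    (11,4)@(23, 9): e=[150,-13,301] → ·
    (6,5)@(13, 11): e=[18,197,223] → █
    (11,5)@(23, 11): e=[198,-23,263] → ·
    (5,6)@(11, 13): e=[30,231,177] → █
    (11,6)@(23, 13): e=[246,-33,225] → ·
    (3,7)@(7, 15): e=[6,309,123] → █
  covered (56 px):
    · · · · · · · · · · · ·
    · · · · · · · · · · · █
    · · · · · · · · · · █ █
    · · · · · · · · · █ █ ·
    · · · · · · · █ █ █ █ ·
    · · · · · · █ █ █ █ █ ·
    · · · · · █ █ █ █ █ █ ·
    · · · █ █ █ █ █ █ █ █ ·
    · · █ █ █ █ █ █ █ █ · ·
    · █ █ █ █ █ █ █ █ █ · ·
    · · █ █ █ █ █ █ █ █ · ·
    · · · · · · · █ █ █ · ·
T1:
  2·area = 265
  edge (0, 12)→(11, 6): d=(11,-6) top-left  bias=+0
  edge (11, 6)→(24, 23): d=(13,17) right/bottom  bias=-1
  edge (24, 23)→(0, 12): d=(-24,-11) top-left  bias=+0
    (5,3)@(11, 7): e=[11,13,241] → █
    (6,3)@(13, 7): e=[23,-21,263] → ·
    (3,4)@(7, 9): e=[9,107,149] → █
    (4,4)@(9, 9): e=[21,73,171] → █
    (6,4)@(13, 9): e=[45,5,215] → █
    (7,4)@(15, 9): e=[57,-29,237] → ·
    (1,5)@(3, 11): e=[7,201,57] → █
    (2,5)@(5, 11): e=[19,167,79] → █
    (7,5)@(15, 11): e=[79,-3,189] → ·
    (1,6)@(3, 13): e=[29,227,9] → █
    (7,6)@(15, 13): e=[101,23,141] → █
    (8,6)@(17, 13): e=[113,-11,163] → ·
  covered (32 px):
    · · · · · · · · · · · ·
    · · · · · · · · · · · ·
    · · · · · · · · · · · ·
    · · · · · █ · · · · · ·
    · · · █ █ █ █ · · · · ·
    · █ █ █ █ █ █ · · · · ·
    · █ █ █ █ █ █ █ · · · ·
    · · · █ █ █ █ █ █ · · ·
    · · · · · █ █ █ █ █ · ·
    · · · · · · · · █ █ · ·
    · · · · · · · · · · █ ·
    · · · · · · · · · · · ·
T2:
  2·area = 34
  edge (16, 8)→(22, 10): d=(6,2) right/bottom  bias=-1
  edge (22, 10)→(5, 10): d=(-17,0) right/bottom  bias=-1
  edge (5, 10)→(16, 8): d=(11,-2) top-left  bias=+0
    (0,1)@(1, 3): e=[0,119,-85] → ·  [on edge]
    (3,2)@(7, 5): e=[0,85,-51] → ·  [on edge]
    (6,3)@(13, 7): e=[0,51,-17] → ·  [on edge]
    (5,4)@(11, 9): e=[16,17,1] → █
    (6,4)@(13, 9): e=[12,17,5] → █
    (7,4)@(15, 9): e=[8,17,9] → █
    (8,4)@(17, 9): e=[4,17,13] → █
    (9,4)@(19, 9): e=[0,17,17] → ·  [on edge]
    (5,5)@(11, 11): e=[28,-17,23] → ·
    (6,5)@(13, 11): e=[24,-17,27] → ·
    (7,5)@(15, 11): e=[20,-17,31] → ·
    (8,5)@(17, 11): e=[16,-17,35] → ·
  covered (4 px):
    · · · · · · · · · · · ·
    · · · · · · · · · · · ·
    · · · · · · · · · · · ·
    · · · · · · · · · · · ·
    · · · · · █ █ █ █ · · ·
    · · · · · · · · · · · ·
    · · · · · · · · · · · ·
    · · · · · · · · · · · ·
    · · · · · · · · · · · ·
    · · · · · · · · · · · ·
    · · · · · · · · · · · ·
    · · · · · · · · · · · ·
T3:
  2·area = 64
  edge (4, 18)→(20, 18): d=(16,0) top-left  bias=+0
  edge (20, 18)→(12, 22): d=(-8,4) right/bottom  bias=-1
  edge (12, 22)→(4, 18): d=(-8,-4) top-left  bias=+0
    (3,9)@(7, 19): e=[16,44,4] → █
    (4,9)@(9, 19): e=[16,36,12] → █
    (5,9)@(11, 19): e=[16,28,20] → █
    (6,9)@(13, 19): e=[16,20,28] → █
    (7,9)@(15, 19): e=[16,12,36] → █
    (8,9)@(17, 19): e=[16,4,44] → █
    (9,9)@(19, 19): e=[16,-4,52] → ·
    (3,10)@(7, 21): e=[48,28,-12] → ·
    (4,10)@(9, 21): e=[48,20,-4] → ·
    (5,10)@(11, 21): e=[48,12,4] → █
    (7,10)@(15, 21): e=[48,-4,20] → ·
    (8,10)@(17, 21): e=[48,-12,28] → ·
  covered (8 px):
    · · · · · · · · · · · ·
    · · · · · · · · · · · ·
    · · · · · · · · · · · ·
    · · · · · · · · · · · ·
    · · · · · · · · · · · ·
    · · · · · · · · · · · ·
    · · · · · · · · · · · ·
    · · · · · · · · · · · ·
    · · · · · · · · · · · ·
    · · · █ █ █ █ █ █ · · ·
    · · · · · █ █ · · · · ·
    · · · · · · · · · · · ·

Z-buffer (winner per pixel, '.' = empty):
  . . . . . . . . . . . .
  . . . . . . . . . . . 0
  . . . . . . . . . . 0 0
  . . . . . 1 . . . 0 0 .
  . . . 1 1 2 2 2 2 0 0 .
  . 1 1 1 1 1 1 0 0 0 0 .
  . 1 1 1 1 1 1 1 0 0 0 .
  . . . 1 1 1 1 1 1 0 0 .
  . . 0 0 0 1 1 1 1 1 . .
  . 0 0 3 3 3 3 3 3 1 . .
  . . 0 0 0 3 3 0 0 0 1 .
  . . . . . . . 0 0 0 . .

Final: 3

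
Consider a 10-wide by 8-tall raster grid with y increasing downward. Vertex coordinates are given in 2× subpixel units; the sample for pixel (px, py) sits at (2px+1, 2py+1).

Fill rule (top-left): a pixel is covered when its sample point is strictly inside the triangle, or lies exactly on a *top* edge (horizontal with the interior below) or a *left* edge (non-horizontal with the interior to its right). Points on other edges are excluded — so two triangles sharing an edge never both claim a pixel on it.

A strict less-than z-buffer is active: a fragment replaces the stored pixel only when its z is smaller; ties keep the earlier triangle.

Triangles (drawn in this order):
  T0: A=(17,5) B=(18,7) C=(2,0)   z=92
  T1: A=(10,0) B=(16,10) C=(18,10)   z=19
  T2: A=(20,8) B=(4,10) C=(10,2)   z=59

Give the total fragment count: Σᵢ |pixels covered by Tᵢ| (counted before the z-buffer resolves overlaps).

T0:
  2·area = 25
  edge (17, 5)→(18, 7): d=(1,2) right/bottom  bias=-1
  edge (18, 7)→(2, 0): d=(-16,-7) top-left  bias=+0
  edge (2, 0)→(17, 5): d=(15,5) right/bottom  bias=-1
    (2,0)@(5, 1): e=[20,5,0] → .  [on edge]
    (7,0)@(15, 1): e=[0,75,-50] → .  [on edge]
    (4,1)@(9, 3): e=[14,1,10] → X
    (5,1)@(11, 3): e=[10,15,0] → .  [on edge]
    (4,2)@(9, 5): e=[16,-31,40] → .
    (7,2)@(15, 5): e=[4,11,10] → X
    (8,2)@(17, 5): e=[0,25,0] → .  [on edge]
    (7,3)@(15, 7): e=[6,-21,40] → .
    (9,4)@(19, 9): e=[0,-25,50] → .  [on edge]
  covered (2 px):
    . . . . . . . . . .
    . . . . X . . . . .
    . . . . . . . X . .
    . . . . . . . . . .
    . . . . . . . . . .
    . . . . . . . . . .
    . . . . . . . . . .
    . . . . . . . . . .
T1:
  2·area = 20  (B↔C swapped to make it positive)
  edge (10, 0)→(18, 10): d=(8,10) right/bottom  bias=-1
  edge (18, 10)→(16, 10): d=(-2,0) right/bottom  bias=-1
  edge (16, 10)→(10, 0): d=(-6,-10) top-left  bias=+0
    (6,2)@(13, 5): e=[10,10,0] → X  [on edge]
    (7,2)@(15, 5): e=[-10,10,20] → .
    (6,3)@(13, 7): e=[26,6,-12] → .
    (7,3)@(15, 7): e=[6,6,8] → X
    (8,3)@(17, 7): e=[-14,6,28] → .
    (7,4)@(15, 9): e=[22,2,-4] → .
    (8,4)@(17, 9): e=[2,2,16] → X
    (9,4)@(19, 9): e=[-18,2,36] → .
    (8,5)@(17, 11): e=[18,-2,4] → .
    (9,7)@(19, 15): e=[30,-10,0] → .  [on edge]
  covered (3 px):
    . . . . . . . . . .
    . . . . . . . . . .
    . . . . . . X . . .
    . . . . . . . X . .
    . . . . . . . . X .
    . . . . . . . . . .
    . . . . . . . . . .
    . . . . . . . . . .
T2:
  2·area = 116
  edge (20, 8)→(4, 10): d=(-16,2) right/bottom  bias=-1
  edge (4, 10)→(10, 2): d=(6,-8) top-left  bias=+0
  edge (10, 2)→(20, 8): d=(10,6) right/bottom  bias=-1
    (5,1)@(11, 3): e=[98,14,4] → X
    (6,1)@(13, 3): e=[94,30,-8] → .
    (4,2)@(9, 5): e=[70,10,36] → X
    (6,2)@(13, 5): e=[62,42,12] → X
    (7,2)@(15, 5): e=[58,58,0] → .  [on edge]
    (3,3)@(7, 7): e=[42,6,68] → X
    (7,3)@(15, 7): e=[26,70,20] → X
    (8,3)@(17, 7): e=[22,86,8] → X
    (9,3)@(19, 7): e=[18,102,-4] → .
    (2,4)@(5, 9): e=[14,2,100] → X
    (6,4)@(13, 9): e=[-2,66,52] → .
    (7,4)@(15, 9): e=[-6,82,40] → .
  covered (14 px):
    . . . . . . . . . .
    . . . . . X . . . .
    . . . . X X X . . .
    . . . X X X X X X .
    . . X X X X . . . .
    . . . . . . . . . .
    . . . . . . . . . .
    . . . . . . . . . .

Final: 19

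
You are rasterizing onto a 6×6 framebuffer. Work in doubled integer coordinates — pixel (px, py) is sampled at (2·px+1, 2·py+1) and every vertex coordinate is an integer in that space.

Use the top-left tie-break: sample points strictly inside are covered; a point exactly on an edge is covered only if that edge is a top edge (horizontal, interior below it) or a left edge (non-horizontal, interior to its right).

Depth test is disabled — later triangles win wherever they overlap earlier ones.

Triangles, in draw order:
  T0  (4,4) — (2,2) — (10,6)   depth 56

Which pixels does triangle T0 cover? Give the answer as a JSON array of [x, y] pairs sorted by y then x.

T0:
  2·area = 8
  edge (4, 4)→(2, 2): d=(-2,-2) top-left  bias=+0
  edge (2, 2)→(10, 6): d=(8,4) right/bottom  bias=-1
  edge (10, 6)→(4, 4): d=(-6,-2) top-left  bias=+0
    (0,0)@(1, 1): e=[0,-4,12] → .  [on edge]
    (0,1)@(1, 3): e=[-4,12,0] → .  [on edge]
    (1,1)@(3, 3): e=[0,4,4] → X  [on edge]
    (2,1)@(5, 3): e=[4,-4,8] → .
    (1,2)@(3, 5): e=[-4,20,-8] → .
    (2,2)@(5, 5): e=[0,12,-4] → .  [on edge]
    (3,2)@(7, 5): e=[4,4,0] → X  [on edge]
    (4,2)@(9, 5): e=[8,-4,4] → .
    (3,3)@(7, 7): e=[0,20,-12] → .  [on edge]
    (4,4)@(9, 9): e=[0,28,-20] → .  [on edge]
    (5,5)@(11, 11): e=[0,36,-28] → .  [on edge]
  covered (2 px):
    . . . . . .
    . X . . . .
    . . . X . .
    . . . . . .
    . . . . . .
    . . . . . .

Answer: [[1,1],[3,2]]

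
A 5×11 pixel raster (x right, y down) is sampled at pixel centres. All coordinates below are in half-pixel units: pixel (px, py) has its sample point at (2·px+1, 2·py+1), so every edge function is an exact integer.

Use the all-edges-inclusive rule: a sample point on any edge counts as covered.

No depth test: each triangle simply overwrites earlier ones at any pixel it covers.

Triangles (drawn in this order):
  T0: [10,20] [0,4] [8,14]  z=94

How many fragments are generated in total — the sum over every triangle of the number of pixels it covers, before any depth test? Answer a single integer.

T0:
  2·area = 28
  edge (10, 20)→(0, 4): d=(-10,-16) inclusive
  edge (0, 4)→(8, 14): d=(8,10) inclusive
  edge (8, 14)→(10, 20): d=(2,6) inclusive
    (2,2)@(5, 5): e=[70,-42,0] → ·  [on edge]
    (2,5)@(5, 11): e=[10,6,12] → #
    (3,5)@(7, 11): e=[42,-14,0] → ·  [on edge]
    (2,6)@(5, 13): e=[-10,22,16] → ·
    (3,6)@(7, 13): e=[22,2,4] → #
    (4,6)@(9, 13): e=[54,-18,-8] → ·
    (3,7)@(7, 15): e=[2,18,8] → #
    (4,7)@(9, 15): e=[34,-2,-4] → ·
    (3,8)@(7, 17): e=[-18,34,12] → ·
    (4,8)@(9, 17): e=[14,14,0] → #  [on edge]
    (4,9)@(9, 19): e=[-6,30,4] → ·
  covered (4 px):
    · · · · ·
    · · · · ·
    · · · · ·
    · · · · ·
    · · · · ·
    · · # · ·
    · · · # ·
    · · · # ·
    · · · · #
    · · · · ·
    · · · · ·

Final: 4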